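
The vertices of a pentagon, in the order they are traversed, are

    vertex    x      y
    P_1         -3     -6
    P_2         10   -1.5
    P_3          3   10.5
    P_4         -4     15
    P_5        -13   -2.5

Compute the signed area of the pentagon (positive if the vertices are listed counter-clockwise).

Apply the surveyor's formula: 2A = Σ (x_i·y_{i+1} − x_{i+1}·y_i), indices taken mod 5.
Cross-terms: 64.5, 109.5, 87, 205, 70.5  ⇒  Σ = 536.5
Signed area = Σ/2 = 268.25 (positive ⇒ counter-clockwise traversal).

268.25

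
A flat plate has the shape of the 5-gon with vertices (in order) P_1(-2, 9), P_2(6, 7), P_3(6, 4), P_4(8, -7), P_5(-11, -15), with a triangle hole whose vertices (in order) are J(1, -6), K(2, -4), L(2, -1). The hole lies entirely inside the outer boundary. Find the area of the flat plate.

Outer boundary:
Apply the surveyor's formula: 2A = Σ (x_i·y_{i+1} − x_{i+1}·y_i), indices taken mod 5.
Σ = (-68) + (-18) + (-74) + (-197) + (-129) = -486
Area = |Σ|/2 = 243.
Hole:
Σ = (8) + (6) + (-11) = 3
Area = |Σ|/2 = 1.5.
Net area = 243 − 1.5 = 241.5.

241.5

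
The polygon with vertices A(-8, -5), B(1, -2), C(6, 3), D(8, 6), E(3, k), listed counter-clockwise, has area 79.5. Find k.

Write out the shoelace sum; only the two edges meeting at E involve k:
2·Area = [(8·k − 3·6) + (3·(-5) − (-8)·k)] + 48
       = 16·k + 15 = 159
⇒ k = 9.

9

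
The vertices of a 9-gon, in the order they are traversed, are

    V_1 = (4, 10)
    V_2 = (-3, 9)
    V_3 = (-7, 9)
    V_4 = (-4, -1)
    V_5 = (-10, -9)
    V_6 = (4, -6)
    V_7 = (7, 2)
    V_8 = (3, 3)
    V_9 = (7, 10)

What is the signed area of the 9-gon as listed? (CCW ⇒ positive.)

185.5

Apply Gauss's area formula: 2A = Σ (x_i·y_{i+1} − x_{i+1}·y_i), indices taken mod 9.
Cross-terms: 66, 36, 43, 26, 96, 50, 15, 9, 30  ⇒  Σ = 371
Signed area = Σ/2 = 185.5 (positive ⇒ counter-clockwise traversal).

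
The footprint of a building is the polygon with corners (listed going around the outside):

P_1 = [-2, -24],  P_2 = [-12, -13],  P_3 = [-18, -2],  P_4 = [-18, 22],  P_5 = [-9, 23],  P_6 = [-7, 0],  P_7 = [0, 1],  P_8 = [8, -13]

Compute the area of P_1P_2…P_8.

596

Apply the shoelace formula: 2A = Σ (x_i·y_{i+1} − x_{i+1}·y_i), indices taken mod 8.
Σ = (-262) + (-210) + (-432) + (-216) + (161) + (-7) + (-8) + (-218) = -1192
Area = |Σ|/2 = 596.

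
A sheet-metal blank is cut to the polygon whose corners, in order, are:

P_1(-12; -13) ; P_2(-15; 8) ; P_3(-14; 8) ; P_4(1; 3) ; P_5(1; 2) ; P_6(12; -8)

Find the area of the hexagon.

Cross-terms: -291, -8, -50, -1, -32, -252  ⇒  Σ = -634
Area = |Σ|/2 = 317.

317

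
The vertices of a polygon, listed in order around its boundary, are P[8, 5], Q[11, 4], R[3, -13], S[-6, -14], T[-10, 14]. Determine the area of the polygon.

Apply the surveyor's formula: 2A = Σ (x_i·y_{i+1} − x_{i+1}·y_i), indices taken mod 5.
Σ = (-23) + (-155) + (-120) + (-224) + (-162) = -684
Area = |Σ|/2 = 342.

342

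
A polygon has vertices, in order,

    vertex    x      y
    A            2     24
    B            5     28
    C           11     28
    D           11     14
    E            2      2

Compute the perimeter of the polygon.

62

|AB| = √((3)² + (4)²) = √25 = 5
|BC| = √((6)² + (0)²) = √36 = 6
|CD| = √((0)² + (-14)²) = √196 = 14
|DE| = √((-9)² + (-12)²) = √225 = 15
|EA| = √((0)² + (22)²) = √484 = 22
Perimeter = 5 + 6 + 14 + 15 + 22 = 62.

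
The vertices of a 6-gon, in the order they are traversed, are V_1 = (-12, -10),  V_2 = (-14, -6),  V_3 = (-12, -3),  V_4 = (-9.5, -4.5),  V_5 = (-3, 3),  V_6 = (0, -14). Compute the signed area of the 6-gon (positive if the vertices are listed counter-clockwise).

-120.25

Cross-terms: -68, -30, 25.5, -42, 42, -168  ⇒  Σ = -240.5
Signed area = Σ/2 = -120.25 (negative ⇒ clockwise traversal).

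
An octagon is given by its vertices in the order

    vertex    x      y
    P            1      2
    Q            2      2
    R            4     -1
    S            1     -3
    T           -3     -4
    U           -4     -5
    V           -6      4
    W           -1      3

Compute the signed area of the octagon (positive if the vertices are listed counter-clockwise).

Σ = (-2) + (-10) + (-11) + (-13) + (-1) + (-46) + (-14) + (-5) = -102
Signed area = Σ/2 = -51 (negative ⇒ clockwise traversal).

-51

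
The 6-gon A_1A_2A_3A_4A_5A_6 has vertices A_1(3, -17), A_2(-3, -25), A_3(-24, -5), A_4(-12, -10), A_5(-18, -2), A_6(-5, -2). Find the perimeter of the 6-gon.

|A_1A_2| = √((-6)² + (-8)²) = √100 = 10
|A_2A_3| = √((-21)² + (20)²) = √841 = 29
|A_3A_4| = √((12)² + (-5)²) = √169 = 13
|A_4A_5| = √((-6)² + (8)²) = √100 = 10
|A_5A_6| = √((13)² + (0)²) = √169 = 13
|A_6A_1| = √((8)² + (-15)²) = √289 = 17
Perimeter = 10 + 29 + 13 + 10 + 13 + 17 = 92.

92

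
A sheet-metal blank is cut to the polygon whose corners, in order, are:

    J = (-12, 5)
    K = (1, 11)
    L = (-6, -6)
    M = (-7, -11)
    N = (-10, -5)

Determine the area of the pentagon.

119

J→K: (-12)(11) − (1)(5) = -137
K→L: (1)(-6) − (-6)(11) = 60
L→M: (-6)(-11) − (-7)(-6) = 24
M→N: (-7)(-5) − (-10)(-11) = -75
N→J: (-10)(5) − (-12)(-5) = -110
Σ = -238
Area = |Σ|/2 = 119.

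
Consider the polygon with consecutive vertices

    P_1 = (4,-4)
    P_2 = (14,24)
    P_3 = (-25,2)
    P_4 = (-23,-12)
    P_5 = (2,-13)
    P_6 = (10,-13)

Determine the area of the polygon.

Apply the surveyor's formula: 2A = Σ (x_i·y_{i+1} − x_{i+1}·y_i), indices taken mod 6.
Σ = (152) + (628) + (346) + (323) + (104) + (12) = 1565
Area = |Σ|/2 = 782.5.

782.5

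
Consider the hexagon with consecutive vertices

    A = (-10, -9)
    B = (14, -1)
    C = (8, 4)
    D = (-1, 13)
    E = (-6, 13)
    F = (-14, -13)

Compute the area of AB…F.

Apply the surveyor's formula: 2A = Σ (x_i·y_{i+1} − x_{i+1}·y_i), indices taken mod 6.
Cross-terms: 136, 64, 108, 65, 260, -4  ⇒  Σ = 629
Area = |Σ|/2 = 314.5.

314.5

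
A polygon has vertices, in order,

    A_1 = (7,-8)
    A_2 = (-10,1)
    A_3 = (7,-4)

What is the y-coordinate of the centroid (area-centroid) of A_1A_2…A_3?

Apply Gauss's area formula. First the cross-terms c_i = x_i·y_{i+1} − x_{i+1}·y_i:
  -73, 33, -28  ⇒  2A = -68, A = -34.
Then Σ (y_i + y_{i+1})·c_i = 748, so ȳ = 748 / (6·(-34)) = -11/3.

-11/3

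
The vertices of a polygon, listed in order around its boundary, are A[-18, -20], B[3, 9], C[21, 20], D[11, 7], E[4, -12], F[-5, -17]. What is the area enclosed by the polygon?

Apply Gauss's area formula: 2A = Σ (x_i·y_{i+1} − x_{i+1}·y_i), indices taken mod 6.
Σ = (-102) + (-129) + (-73) + (-160) + (-128) + (-206) = -798
Area = |Σ|/2 = 399.

399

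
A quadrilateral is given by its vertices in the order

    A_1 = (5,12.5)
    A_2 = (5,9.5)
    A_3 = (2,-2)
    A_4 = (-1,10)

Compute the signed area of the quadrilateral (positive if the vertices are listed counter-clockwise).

Apply the shoelace formula: 2A = Σ (x_i·y_{i+1} − x_{i+1}·y_i), indices taken mod 4.
A_1→A_2: (5)(9.5) − (5)(12.5) = -15
A_2→A_3: (5)(-2) − (2)(9.5) = -29
A_3→A_4: (2)(10) − (-1)(-2) = 18
A_4→A_1: (-1)(12.5) − (5)(10) = -62.5
Σ = -88.5
Signed area = Σ/2 = -44.25 (negative ⇒ clockwise traversal).

-44.25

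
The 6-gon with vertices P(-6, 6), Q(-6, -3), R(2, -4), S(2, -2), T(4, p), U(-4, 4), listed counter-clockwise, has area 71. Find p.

5

The doubled signed area Σ (x_i y_{i+1} − x_{i+1} y_i) is linear in p.
With p=0 it equals 112; the coefficient of p is 6 (from the two edges through T).
So 6·p + 112 = 2·71 = 142 ⇒ p = 5.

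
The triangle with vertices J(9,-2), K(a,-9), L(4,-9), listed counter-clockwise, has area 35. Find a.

-6

The doubled signed area Σ (x_i y_{i+1} − x_{i+1} y_i) is linear in a.
With a=0 it equals 28; the coefficient of a is -7 (from the two edges through K).
So -7·a + 28 = 2·35 = 70 ⇒ a = -6.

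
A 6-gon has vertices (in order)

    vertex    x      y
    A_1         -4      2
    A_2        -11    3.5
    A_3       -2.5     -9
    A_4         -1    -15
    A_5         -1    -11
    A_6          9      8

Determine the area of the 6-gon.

Apply the surveyor's formula: 2A = Σ (x_i·y_{i+1} − x_{i+1}·y_i), indices taken mod 6.
A_1→A_2: (-4)(3.5) − (-11)(2) = 8
A_2→A_3: (-11)(-9) − (-2.5)(3.5) = 107.75
A_3→A_4: (-2.5)(-15) − (-1)(-9) = 28.5
A_4→A_5: (-1)(-11) − (-1)(-15) = -4
A_5→A_6: (-1)(8) − (9)(-11) = 91
A_6→A_1: (9)(2) − (-4)(8) = 50
Σ = 281.25
Area = |Σ|/2 = 140.625.

140.625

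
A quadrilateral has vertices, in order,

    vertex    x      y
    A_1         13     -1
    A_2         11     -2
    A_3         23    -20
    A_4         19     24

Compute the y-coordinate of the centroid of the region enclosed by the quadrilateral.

Apply the shoelace formula. First the cross-terms c_i = x_i·y_{i+1} − x_{i+1}·y_i:
  -15, -174, 932, -331  ⇒  2A = 412, A = 206.
Then Σ (y_i + y_{i+1})·c_i = -12, so ȳ = -12 / (6·206) = -1/103.

-1/103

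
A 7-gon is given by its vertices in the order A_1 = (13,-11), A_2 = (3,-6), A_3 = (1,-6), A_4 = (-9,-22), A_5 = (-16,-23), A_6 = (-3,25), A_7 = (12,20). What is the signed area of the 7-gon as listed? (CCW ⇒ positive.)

Apply Gauss's area formula: 2A = Σ (x_i·y_{i+1} − x_{i+1}·y_i), indices taken mod 7.
A_1→A_2: (13)(-6) − (3)(-11) = -45
A_2→A_3: (3)(-6) − (1)(-6) = -12
A_3→A_4: (1)(-22) − (-9)(-6) = -76
A_4→A_5: (-9)(-23) − (-16)(-22) = -145
A_5→A_6: (-16)(25) − (-3)(-23) = -469
A_6→A_7: (-3)(20) − (12)(25) = -360
A_7→A_1: (12)(-11) − (13)(20) = -392
Σ = -1499
Signed area = Σ/2 = -749.5 (negative ⇒ clockwise traversal).

-749.5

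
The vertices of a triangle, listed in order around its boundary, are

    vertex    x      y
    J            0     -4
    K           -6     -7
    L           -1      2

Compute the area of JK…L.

19.5

Apply the surveyor's formula: 2A = Σ (x_i·y_{i+1} − x_{i+1}·y_i), indices taken mod 3.
Cross-terms: -24, -19, 4  ⇒  Σ = -39
Area = |Σ|/2 = 19.5.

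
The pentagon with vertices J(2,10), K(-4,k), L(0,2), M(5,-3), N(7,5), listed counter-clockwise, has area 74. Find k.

10

The doubled signed area Σ (x_i y_{i+1} − x_{i+1} y_i) is linear in k.
With k=0 it equals 128; the coefficient of k is 2 (from the two edges through K).
So 2·k + 128 = 2·74 = 148 ⇒ k = 10.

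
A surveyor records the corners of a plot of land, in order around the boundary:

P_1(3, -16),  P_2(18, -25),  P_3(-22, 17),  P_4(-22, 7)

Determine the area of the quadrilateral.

P_1→P_2: (3)(-25) − (18)(-16) = 213
P_2→P_3: (18)(17) − (-22)(-25) = -244
P_3→P_4: (-22)(7) − (-22)(17) = 220
P_4→P_1: (-22)(-16) − (3)(7) = 331
Σ = 520
Area = |Σ|/2 = 260.

260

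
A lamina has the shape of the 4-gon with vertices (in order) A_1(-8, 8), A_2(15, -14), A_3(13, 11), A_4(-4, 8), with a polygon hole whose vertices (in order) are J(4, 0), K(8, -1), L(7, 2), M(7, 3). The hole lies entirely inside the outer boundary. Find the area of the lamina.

Outer boundary:
Apply the shoelace formula: 2A = Σ (x_i·y_{i+1} − x_{i+1}·y_i), indices taken mod 4.
Σ = (-8) + (347) + (148) + (32) = 519
Area = |Σ|/2 = 259.5.
Hole:
Apply the shoelace formula: 2A = Σ (x_i·y_{i+1} − x_{i+1}·y_i), indices taken mod 4.
J→K: (4)(-1) − (8)(0) = -4
K→L: (8)(2) − (7)(-1) = 23
L→M: (7)(3) − (7)(2) = 7
M→J: (7)(0) − (4)(3) = -12
Σ = 14
Area = |Σ|/2 = 7.
Net area = 259.5 − 7 = 252.5.

252.5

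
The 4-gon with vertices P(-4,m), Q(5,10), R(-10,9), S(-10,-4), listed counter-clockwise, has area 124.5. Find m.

Write out the shoelace sum; only the two edges meeting at P involve m:
2·Area = [((-10)·m − (-4)·(-4)) + ((-4)·10 − 5·m)] + 275
       = -15·m + 219 = 249
⇒ m = -2.

-2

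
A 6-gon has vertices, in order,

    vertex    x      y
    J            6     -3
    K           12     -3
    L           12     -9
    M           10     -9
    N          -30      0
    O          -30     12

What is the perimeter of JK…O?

|JK| = √((6)² + (0)²) = √36 = 6
|KL| = √((0)² + (-6)²) = √36 = 6
|LM| = √((-2)² + (0)²) = √4 = 2
|MN| = √((-40)² + (9)²) = √1681 = 41
|NO| = √((0)² + (12)²) = √144 = 12
|OJ| = √((36)² + (-15)²) = √1521 = 39
Perimeter = 6 + 6 + 2 + 41 + 12 + 39 = 106.

106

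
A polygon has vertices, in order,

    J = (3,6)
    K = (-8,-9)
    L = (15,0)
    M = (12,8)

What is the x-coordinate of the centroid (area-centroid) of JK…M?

400/81

Apply the shoelace (surveyor's) formula. First the cross-terms c_i = x_i·y_{i+1} − x_{i+1}·y_i:
  21, 135, 120, 48  ⇒  2A = 324, A = 162.
Then Σ (x_i + x_{i+1})·c_i = 4800, so x̄ = 4800 / (6·162) = 400/81.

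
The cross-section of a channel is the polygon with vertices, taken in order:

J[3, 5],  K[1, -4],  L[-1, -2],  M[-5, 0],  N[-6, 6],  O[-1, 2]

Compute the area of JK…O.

J→K: (3)(-4) − (1)(5) = -17
K→L: (1)(-2) − (-1)(-4) = -6
L→M: (-1)(0) − (-5)(-2) = -10
M→N: (-5)(6) − (-6)(0) = -30
N→O: (-6)(2) − (-1)(6) = -6
O→J: (-1)(5) − (3)(2) = -11
Σ = -80
Area = |Σ|/2 = 40.

40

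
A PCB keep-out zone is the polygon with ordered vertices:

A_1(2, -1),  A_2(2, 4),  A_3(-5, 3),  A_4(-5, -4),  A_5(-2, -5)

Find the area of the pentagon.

A_1→A_2: (2)(4) − (2)(-1) = 10
A_2→A_3: (2)(3) − (-5)(4) = 26
A_3→A_4: (-5)(-4) − (-5)(3) = 35
A_4→A_5: (-5)(-5) − (-2)(-4) = 17
A_5→A_1: (-2)(-1) − (2)(-5) = 12
Σ = 100
Area = |Σ|/2 = 50.

50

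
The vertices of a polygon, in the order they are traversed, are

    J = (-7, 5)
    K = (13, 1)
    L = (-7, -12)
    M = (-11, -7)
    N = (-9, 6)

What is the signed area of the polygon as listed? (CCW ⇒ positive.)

-218

Apply the surveyor's formula: 2A = Σ (x_i·y_{i+1} − x_{i+1}·y_i), indices taken mod 5.
Σ = (-72) + (-149) + (-83) + (-129) + (-3) = -436
Signed area = Σ/2 = -218 (negative ⇒ clockwise traversal).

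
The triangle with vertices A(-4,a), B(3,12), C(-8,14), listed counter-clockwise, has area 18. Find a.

Write out the shoelace sum; only the two edges meeting at A involve a:
2·Area = [((-8)·a − (-4)·14) + ((-4)·12 − 3·a)] + 138
       = -11·a + 146 = 36
⇒ a = 10.

10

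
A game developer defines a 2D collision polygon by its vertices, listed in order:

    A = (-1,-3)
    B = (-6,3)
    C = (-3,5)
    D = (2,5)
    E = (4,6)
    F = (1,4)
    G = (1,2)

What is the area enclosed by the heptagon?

Apply the shoelace formula: 2A = Σ (x_i·y_{i+1} − x_{i+1}·y_i), indices taken mod 7.
Cross-terms: -21, -21, -25, -8, 10, -2, -1  ⇒  Σ = -68
Area = |Σ|/2 = 34.

34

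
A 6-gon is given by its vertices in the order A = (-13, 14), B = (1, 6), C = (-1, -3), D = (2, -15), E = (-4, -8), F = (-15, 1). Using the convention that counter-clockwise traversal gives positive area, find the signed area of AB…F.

Apply Gauss's area formula: 2A = Σ (x_i·y_{i+1} − x_{i+1}·y_i), indices taken mod 6.
A→B: (-13)(6) − (1)(14) = -92
B→C: (1)(-3) − (-1)(6) = 3
C→D: (-1)(-15) − (2)(-3) = 21
D→E: (2)(-8) − (-4)(-15) = -76
E→F: (-4)(1) − (-15)(-8) = -124
F→A: (-15)(14) − (-13)(1) = -197
Σ = -465
Signed area = Σ/2 = -232.5 (negative ⇒ clockwise traversal).

-232.5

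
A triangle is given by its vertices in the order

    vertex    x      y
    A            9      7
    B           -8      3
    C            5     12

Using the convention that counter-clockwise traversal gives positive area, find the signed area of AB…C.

Apply the shoelace (surveyor's) formula: 2A = Σ (x_i·y_{i+1} − x_{i+1}·y_i), indices taken mod 3.
Cross-terms: 83, -111, -73  ⇒  Σ = -101
Signed area = Σ/2 = -50.5 (negative ⇒ clockwise traversal).

-50.5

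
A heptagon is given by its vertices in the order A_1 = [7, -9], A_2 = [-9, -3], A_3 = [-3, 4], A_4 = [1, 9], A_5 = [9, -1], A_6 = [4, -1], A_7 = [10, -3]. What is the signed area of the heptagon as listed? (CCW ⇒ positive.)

-168

Apply the surveyor's formula: 2A = Σ (x_i·y_{i+1} − x_{i+1}·y_i), indices taken mod 7.
A_1→A_2: (7)(-3) − (-9)(-9) = -102
A_2→A_3: (-9)(4) − (-3)(-3) = -45
A_3→A_4: (-3)(9) − (1)(4) = -31
A_4→A_5: (1)(-1) − (9)(9) = -82
A_5→A_6: (9)(-1) − (4)(-1) = -5
A_6→A_7: (4)(-3) − (10)(-1) = -2
A_7→A_1: (10)(-9) − (7)(-3) = -69
Σ = -336
Signed area = Σ/2 = -168 (negative ⇒ clockwise traversal).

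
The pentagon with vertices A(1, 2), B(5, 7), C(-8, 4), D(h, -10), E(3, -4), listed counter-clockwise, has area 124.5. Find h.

-7

Write out the shoelace sum; only the two edges meeting at D involve h:
2·Area = [((-8)·(-10) − h·4) + (h·(-4) − 3·(-10))] + 83
       = -8·h + 193 = 249
⇒ h = -7.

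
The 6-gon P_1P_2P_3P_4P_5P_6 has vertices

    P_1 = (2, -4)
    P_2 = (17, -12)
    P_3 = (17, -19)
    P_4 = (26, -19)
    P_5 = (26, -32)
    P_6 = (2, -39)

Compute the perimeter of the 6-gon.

106

|P_1P_2| = √((15)² + (-8)²) = √289 = 17
|P_2P_3| = √((0)² + (-7)²) = √49 = 7
|P_3P_4| = √((9)² + (0)²) = √81 = 9
|P_4P_5| = √((0)² + (-13)²) = √169 = 13
|P_5P_6| = √((-24)² + (-7)²) = √625 = 25
|P_6P_1| = √((0)² + (35)²) = √1225 = 35
Perimeter = 17 + 7 + 9 + 13 + 25 + 35 = 106.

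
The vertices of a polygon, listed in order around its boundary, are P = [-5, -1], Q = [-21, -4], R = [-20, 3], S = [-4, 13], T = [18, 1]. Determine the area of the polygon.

P→Q: (-5)(-4) − (-21)(-1) = -1
Q→R: (-21)(3) − (-20)(-4) = -143
R→S: (-20)(13) − (-4)(3) = -248
S→T: (-4)(1) − (18)(13) = -238
T→P: (18)(-1) − (-5)(1) = -13
Σ = -643
Area = |Σ|/2 = 321.5.

321.5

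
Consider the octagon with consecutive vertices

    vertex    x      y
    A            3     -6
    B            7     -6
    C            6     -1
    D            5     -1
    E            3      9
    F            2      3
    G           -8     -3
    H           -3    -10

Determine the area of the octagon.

114

Σ = (24) + (29) + (-1) + (48) + (-9) + (18) + (71) + (48) = 228
Area = |Σ|/2 = 114.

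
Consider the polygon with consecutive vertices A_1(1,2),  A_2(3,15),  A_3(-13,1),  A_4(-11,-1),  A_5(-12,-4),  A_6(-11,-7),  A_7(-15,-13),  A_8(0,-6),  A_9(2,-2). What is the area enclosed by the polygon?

224.5

Σ = (9) + (198) + (24) + (32) + (40) + (38) + (90) + (12) + (6) = 449
Area = |Σ|/2 = 224.5.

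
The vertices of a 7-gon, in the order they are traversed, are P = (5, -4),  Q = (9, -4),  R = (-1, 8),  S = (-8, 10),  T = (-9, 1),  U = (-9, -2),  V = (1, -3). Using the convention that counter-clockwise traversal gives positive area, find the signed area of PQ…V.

Apply the shoelace (surveyor's) formula: 2A = Σ (x_i·y_{i+1} − x_{i+1}·y_i), indices taken mod 7.
P→Q: (5)(-4) − (9)(-4) = 16
Q→R: (9)(8) − (-1)(-4) = 68
R→S: (-1)(10) − (-8)(8) = 54
S→T: (-8)(1) − (-9)(10) = 82
T→U: (-9)(-2) − (-9)(1) = 27
U→V: (-9)(-3) − (1)(-2) = 29
V→P: (1)(-4) − (5)(-3) = 11
Σ = 287
Signed area = Σ/2 = 143.5 (positive ⇒ counter-clockwise traversal).

143.5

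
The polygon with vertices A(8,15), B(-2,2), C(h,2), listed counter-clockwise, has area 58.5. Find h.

The doubled signed area Σ (x_i y_{i+1} − x_{i+1} y_i) is linear in h.
With h=0 it equals 26; the coefficient of h is 13 (from the two edges through C).
So 13·h + 26 = 2·58.5 = 117 ⇒ h = 7.

7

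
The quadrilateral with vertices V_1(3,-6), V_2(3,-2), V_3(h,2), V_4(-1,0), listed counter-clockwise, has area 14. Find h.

The doubled signed area Σ (x_i y_{i+1} − x_{i+1} y_i) is linear in h.
With h=0 it equals 26; the coefficient of h is 2 (from the two edges through V_3).
So 2·h + 26 = 2·14 = 28 ⇒ h = 1.

1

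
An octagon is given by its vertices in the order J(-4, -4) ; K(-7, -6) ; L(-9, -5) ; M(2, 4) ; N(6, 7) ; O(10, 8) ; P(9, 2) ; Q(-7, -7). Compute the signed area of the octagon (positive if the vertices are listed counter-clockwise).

Apply the shoelace (surveyor's) formula: 2A = Σ (x_i·y_{i+1} − x_{i+1}·y_i), indices taken mod 8.
Σ = (-4) + (-19) + (-26) + (-10) + (-22) + (-52) + (-49) + (0) = -182
Signed area = Σ/2 = -91 (negative ⇒ clockwise traversal).

-91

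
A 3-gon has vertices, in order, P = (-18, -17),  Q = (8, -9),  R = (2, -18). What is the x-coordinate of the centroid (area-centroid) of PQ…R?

-8/3

Apply the shoelace (surveyor's) formula. First the cross-terms c_i = x_i·y_{i+1} − x_{i+1}·y_i:
  298, -126, -358  ⇒  2A = -186, A = -93.
Then Σ (x_i + x_{i+1})·c_i = 1488, so x̄ = 1488 / (6·(-93)) = -8/3.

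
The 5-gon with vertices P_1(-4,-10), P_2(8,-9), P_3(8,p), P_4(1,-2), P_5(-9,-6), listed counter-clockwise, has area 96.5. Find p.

-3

Write out the shoelace sum; only the two edges meeting at P_3 involve p:
2·Area = [(8·p − 8·(-9)) + (8·(-2) − 1·p)] + 158
       = 7·p + 214 = 193
⇒ p = -3.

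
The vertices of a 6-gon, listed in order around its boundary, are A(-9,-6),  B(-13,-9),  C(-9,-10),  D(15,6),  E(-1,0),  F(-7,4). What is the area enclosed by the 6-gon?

114

Σ = (3) + (49) + (96) + (6) + (-4) + (78) = 228
Area = |Σ|/2 = 114.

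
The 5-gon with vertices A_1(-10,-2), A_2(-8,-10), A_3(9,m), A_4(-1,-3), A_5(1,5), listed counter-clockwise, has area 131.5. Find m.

The doubled signed area Σ (x_i y_{i+1} − x_{i+1} y_i) is linear in m.
With m=0 it equals 193; the coefficient of m is -7 (from the two edges through A_3).
So -7·m + 193 = 2·131.5 = 263 ⇒ m = -10.

-10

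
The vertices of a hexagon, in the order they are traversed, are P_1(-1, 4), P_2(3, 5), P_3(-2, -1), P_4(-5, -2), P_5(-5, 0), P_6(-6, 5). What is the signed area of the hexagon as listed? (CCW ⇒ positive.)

-32.5

Apply the surveyor's formula: 2A = Σ (x_i·y_{i+1} − x_{i+1}·y_i), indices taken mod 6.
Σ = (-17) + (7) + (-1) + (-10) + (-25) + (-19) = -65
Signed area = Σ/2 = -32.5 (negative ⇒ clockwise traversal).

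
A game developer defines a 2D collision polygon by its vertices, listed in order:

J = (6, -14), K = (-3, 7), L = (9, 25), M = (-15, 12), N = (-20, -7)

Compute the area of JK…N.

Σ = (0) + (-138) + (483) + (345) + (322) = 1012
Area = |Σ|/2 = 506.

506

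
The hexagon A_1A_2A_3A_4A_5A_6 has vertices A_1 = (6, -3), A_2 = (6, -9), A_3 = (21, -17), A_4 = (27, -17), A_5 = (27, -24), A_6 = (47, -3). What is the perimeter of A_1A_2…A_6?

|A_1A_2| = √((0)² + (-6)²) = √36 = 6
|A_2A_3| = √((15)² + (-8)²) = √289 = 17
|A_3A_4| = √((6)² + (0)²) = √36 = 6
|A_4A_5| = √((0)² + (-7)²) = √49 = 7
|A_5A_6| = √((20)² + (21)²) = √841 = 29
|A_6A_1| = √((-41)² + (0)²) = √1681 = 41
Perimeter = 6 + 17 + 6 + 7 + 29 + 41 = 106.

106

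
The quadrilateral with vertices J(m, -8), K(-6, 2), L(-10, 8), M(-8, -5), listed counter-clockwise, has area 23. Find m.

-8

The doubled signed area Σ (x_i y_{i+1} − x_{i+1} y_i) is linear in m.
With m=0 it equals 102; the coefficient of m is 7 (from the two edges through J).
So 7·m + 102 = 2·23 = 46 ⇒ m = -8.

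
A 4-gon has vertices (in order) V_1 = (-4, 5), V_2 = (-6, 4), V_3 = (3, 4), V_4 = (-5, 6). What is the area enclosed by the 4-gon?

Apply the shoelace formula: 2A = Σ (x_i·y_{i+1} − x_{i+1}·y_i), indices taken mod 4.
Cross-terms: 14, -36, 38, -1  ⇒  Σ = 15
Area = |Σ|/2 = 7.5.

7.5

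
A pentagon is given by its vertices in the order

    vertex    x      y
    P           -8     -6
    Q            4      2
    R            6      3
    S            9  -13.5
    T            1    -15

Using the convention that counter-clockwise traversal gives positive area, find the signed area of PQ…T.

-173.75

Apply the surveyor's formula: 2A = Σ (x_i·y_{i+1} − x_{i+1}·y_i), indices taken mod 5.
P→Q: (-8)(2) − (4)(-6) = 8
Q→R: (4)(3) − (6)(2) = 0
R→S: (6)(-13.5) − (9)(3) = -108
S→T: (9)(-15) − (1)(-13.5) = -121.5
T→P: (1)(-6) − (-8)(-15) = -126
Σ = -347.5
Signed area = Σ/2 = -173.75 (negative ⇒ clockwise traversal).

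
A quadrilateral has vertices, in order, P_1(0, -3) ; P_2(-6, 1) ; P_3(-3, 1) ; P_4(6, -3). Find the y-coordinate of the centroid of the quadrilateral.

Apply the surveyor's formula. First the cross-terms c_i = x_i·y_{i+1} − x_{i+1}·y_i:
  -18, -3, 3, -18  ⇒  2A = -36, A = -18.
Then Σ (y_i + y_{i+1})·c_i = 132, so ȳ = 132 / (6·(-18)) = -11/9.

-11/9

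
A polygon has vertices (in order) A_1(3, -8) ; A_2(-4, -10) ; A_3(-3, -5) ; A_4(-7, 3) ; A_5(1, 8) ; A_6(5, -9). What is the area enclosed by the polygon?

118.5

Apply the surveyor's formula: 2A = Σ (x_i·y_{i+1} − x_{i+1}·y_i), indices taken mod 6.
Cross-terms: -62, -10, -44, -59, -49, -13  ⇒  Σ = -237
Area = |Σ|/2 = 118.5.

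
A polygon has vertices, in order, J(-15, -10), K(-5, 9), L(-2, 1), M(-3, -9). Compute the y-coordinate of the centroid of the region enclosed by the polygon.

-2.7890625

Apply the shoelace (surveyor's) formula. First the cross-terms c_i = x_i·y_{i+1} − x_{i+1}·y_i:
  -185, 13, 21, -105  ⇒  2A = -256, A = -128.
Then Σ (y_i + y_{i+1})·c_i = 2142, so ȳ = 2142 / (6·(-128)) = -2.7890625.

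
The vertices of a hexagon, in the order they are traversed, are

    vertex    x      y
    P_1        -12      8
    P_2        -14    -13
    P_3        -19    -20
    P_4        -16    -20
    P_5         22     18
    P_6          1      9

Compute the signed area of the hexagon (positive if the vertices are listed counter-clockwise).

404.5

Cross-terms: 268, 33, 60, 152, 180, 116  ⇒  Σ = 809
Signed area = Σ/2 = 404.5 (positive ⇒ counter-clockwise traversal).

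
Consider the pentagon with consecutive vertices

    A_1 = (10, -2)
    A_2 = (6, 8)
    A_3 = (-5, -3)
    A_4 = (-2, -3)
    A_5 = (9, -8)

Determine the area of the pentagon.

Apply Gauss's area formula: 2A = Σ (x_i·y_{i+1} − x_{i+1}·y_i), indices taken mod 5.
Σ = (92) + (22) + (9) + (43) + (62) = 228
Area = |Σ|/2 = 114.

114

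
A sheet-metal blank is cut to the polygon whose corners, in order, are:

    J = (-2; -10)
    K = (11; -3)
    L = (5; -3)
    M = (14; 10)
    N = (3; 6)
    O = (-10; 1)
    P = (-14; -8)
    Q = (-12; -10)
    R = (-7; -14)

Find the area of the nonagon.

292.5

Cross-terms: 116, -18, 92, 54, 63, 94, 44, 98, 42  ⇒  Σ = 585
Area = |Σ|/2 = 292.5.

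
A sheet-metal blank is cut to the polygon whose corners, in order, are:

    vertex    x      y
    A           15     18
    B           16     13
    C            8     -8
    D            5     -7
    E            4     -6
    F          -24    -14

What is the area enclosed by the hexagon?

Cross-terms: -93, -232, -16, -2, -200, -222  ⇒  Σ = -765
Area = |Σ|/2 = 382.5.

382.5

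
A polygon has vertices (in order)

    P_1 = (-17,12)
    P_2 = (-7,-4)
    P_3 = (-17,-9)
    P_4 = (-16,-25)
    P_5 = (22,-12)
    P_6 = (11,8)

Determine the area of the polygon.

Apply Gauss's area formula: 2A = Σ (x_i·y_{i+1} − x_{i+1}·y_i), indices taken mod 6.
Cross-terms: 152, -5, 281, 742, 308, 268  ⇒  Σ = 1746
Area = |Σ|/2 = 873.

873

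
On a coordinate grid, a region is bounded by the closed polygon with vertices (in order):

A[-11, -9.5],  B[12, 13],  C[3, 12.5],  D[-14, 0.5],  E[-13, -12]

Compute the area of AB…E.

212.25

A→B: (-11)(13) − (12)(-9.5) = -29
B→C: (12)(12.5) − (3)(13) = 111
C→D: (3)(0.5) − (-14)(12.5) = 176.5
D→E: (-14)(-12) − (-13)(0.5) = 174.5
E→A: (-13)(-9.5) − (-11)(-12) = -8.5
Σ = 424.5
Area = |Σ|/2 = 212.25.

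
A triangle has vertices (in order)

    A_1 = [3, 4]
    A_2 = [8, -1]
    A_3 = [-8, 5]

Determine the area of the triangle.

Σ = (-35) + (32) + (-47) = -50
Area = |Σ|/2 = 25.

25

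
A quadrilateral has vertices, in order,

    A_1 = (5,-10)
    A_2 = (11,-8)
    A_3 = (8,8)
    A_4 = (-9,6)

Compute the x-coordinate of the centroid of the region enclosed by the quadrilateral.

608/201

Apply Gauss's area formula. First the cross-terms c_i = x_i·y_{i+1} − x_{i+1}·y_i:
  70, 152, 120, 60  ⇒  2A = 402, A = 201.
Then Σ (x_i + x_{i+1})·c_i = 3648, so x̄ = 3648 / (6·201) = 608/201.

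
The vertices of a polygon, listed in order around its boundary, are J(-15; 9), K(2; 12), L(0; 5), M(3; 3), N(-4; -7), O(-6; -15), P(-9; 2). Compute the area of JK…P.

196

Apply the shoelace formula: 2A = Σ (x_i·y_{i+1} − x_{i+1}·y_i), indices taken mod 7.
Σ = (-198) + (10) + (-15) + (-9) + (18) + (-147) + (-51) = -392
Area = |Σ|/2 = 196.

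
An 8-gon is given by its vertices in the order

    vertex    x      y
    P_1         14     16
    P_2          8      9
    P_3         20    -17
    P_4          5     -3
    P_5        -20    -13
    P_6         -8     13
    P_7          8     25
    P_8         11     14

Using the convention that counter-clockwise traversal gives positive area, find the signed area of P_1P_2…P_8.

Σ = (-2) + (-316) + (25) + (-125) + (-364) + (-304) + (-163) + (-20) = -1269
Signed area = Σ/2 = -634.5 (negative ⇒ clockwise traversal).

-634.5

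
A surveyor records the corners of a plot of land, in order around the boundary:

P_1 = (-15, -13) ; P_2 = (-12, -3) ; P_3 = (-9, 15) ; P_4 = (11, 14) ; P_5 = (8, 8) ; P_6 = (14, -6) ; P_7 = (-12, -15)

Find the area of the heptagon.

572

P_1→P_2: (-15)(-3) − (-12)(-13) = -111
P_2→P_3: (-12)(15) − (-9)(-3) = -207
P_3→P_4: (-9)(14) − (11)(15) = -291
P_4→P_5: (11)(8) − (8)(14) = -24
P_5→P_6: (8)(-6) − (14)(8) = -160
P_6→P_7: (14)(-15) − (-12)(-6) = -282
P_7→P_1: (-12)(-13) − (-15)(-15) = -69
Σ = -1144
Area = |Σ|/2 = 572.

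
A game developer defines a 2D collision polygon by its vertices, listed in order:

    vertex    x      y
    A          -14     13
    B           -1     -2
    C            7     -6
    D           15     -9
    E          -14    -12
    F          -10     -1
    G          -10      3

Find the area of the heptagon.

Apply the surveyor's formula: 2A = Σ (x_i·y_{i+1} − x_{i+1}·y_i), indices taken mod 7.
Cross-terms: 41, 20, 27, -306, -106, -40, -88  ⇒  Σ = -452
Area = |Σ|/2 = 226.

226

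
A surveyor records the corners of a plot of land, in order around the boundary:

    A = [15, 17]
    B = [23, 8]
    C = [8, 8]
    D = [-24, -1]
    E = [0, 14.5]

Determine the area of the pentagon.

266.25

Σ = (-271) + (120) + (184) + (-348) + (-217.5) = -532.5
Area = |Σ|/2 = 266.25.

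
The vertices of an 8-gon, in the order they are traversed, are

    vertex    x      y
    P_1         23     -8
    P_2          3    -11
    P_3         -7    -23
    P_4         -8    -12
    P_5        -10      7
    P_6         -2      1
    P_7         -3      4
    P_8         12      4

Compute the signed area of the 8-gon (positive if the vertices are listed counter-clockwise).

-450

Apply the surveyor's formula: 2A = Σ (x_i·y_{i+1} − x_{i+1}·y_i), indices taken mod 8.
Cross-terms: -229, -146, -100, -176, 4, -5, -60, -188  ⇒  Σ = -900
Signed area = Σ/2 = -450 (negative ⇒ clockwise traversal).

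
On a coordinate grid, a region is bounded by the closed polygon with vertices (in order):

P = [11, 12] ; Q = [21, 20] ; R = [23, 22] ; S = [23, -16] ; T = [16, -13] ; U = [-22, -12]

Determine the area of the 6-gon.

Σ = (-32) + (2) + (-874) + (-43) + (-478) + (-132) = -1557
Area = |Σ|/2 = 778.5.

778.5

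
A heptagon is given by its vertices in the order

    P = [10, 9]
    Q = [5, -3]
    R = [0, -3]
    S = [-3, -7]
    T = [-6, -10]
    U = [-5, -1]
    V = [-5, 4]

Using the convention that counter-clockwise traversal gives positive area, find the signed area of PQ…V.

P→Q: (10)(-3) − (5)(9) = -75
Q→R: (5)(-3) − (0)(-3) = -15
R→S: (0)(-7) − (-3)(-3) = -9
S→T: (-3)(-10) − (-6)(-7) = -12
T→U: (-6)(-1) − (-5)(-10) = -44
U→V: (-5)(4) − (-5)(-1) = -25
V→P: (-5)(9) − (10)(4) = -85
Σ = -265
Signed area = Σ/2 = -132.5 (negative ⇒ clockwise traversal).

-132.5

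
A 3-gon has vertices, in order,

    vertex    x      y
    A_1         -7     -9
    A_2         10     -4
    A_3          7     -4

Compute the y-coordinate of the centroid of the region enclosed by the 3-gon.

-17/3

Apply the shoelace (surveyor's) formula. First the cross-terms c_i = x_i·y_{i+1} − x_{i+1}·y_i:
  118, -12, -91  ⇒  2A = 15, A = 7.5.
Then Σ (y_i + y_{i+1})·c_i = -255, so ȳ = -255 / (6·7.5) = -17/3.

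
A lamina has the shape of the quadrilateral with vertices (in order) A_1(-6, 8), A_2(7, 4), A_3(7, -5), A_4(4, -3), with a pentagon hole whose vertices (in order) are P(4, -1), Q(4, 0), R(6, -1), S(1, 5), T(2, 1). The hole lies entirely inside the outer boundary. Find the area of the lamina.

Outer boundary:
Σ = (-80) + (-63) + (-1) + (14) = -130
Area = |Σ|/2 = 65.
Hole:
Apply the surveyor's formula: 2A = Σ (x_i·y_{i+1} − x_{i+1}·y_i), indices taken mod 5.
P→Q: (4)(0) − (4)(-1) = 4
Q→R: (4)(-1) − (6)(0) = -4
R→S: (6)(5) − (1)(-1) = 31
S→T: (1)(1) − (2)(5) = -9
T→P: (2)(-1) − (4)(1) = -6
Σ = 16
Area = |Σ|/2 = 8.
Net area = 65 − 8 = 57.

57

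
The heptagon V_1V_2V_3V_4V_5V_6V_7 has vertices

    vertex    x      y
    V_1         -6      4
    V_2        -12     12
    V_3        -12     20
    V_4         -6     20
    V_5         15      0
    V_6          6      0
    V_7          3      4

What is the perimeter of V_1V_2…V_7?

76

|V_1V_2| = √((-6)² + (8)²) = √100 = 10
|V_2V_3| = √((0)² + (8)²) = √64 = 8
|V_3V_4| = √((6)² + (0)²) = √36 = 6
|V_4V_5| = √((21)² + (-20)²) = √841 = 29
|V_5V_6| = √((-9)² + (0)²) = √81 = 9
|V_6V_7| = √((-3)² + (4)²) = √25 = 5
|V_7V_1| = √((-9)² + (0)²) = √81 = 9
Perimeter = 10 + 8 + 6 + 29 + 9 + 5 + 9 = 76.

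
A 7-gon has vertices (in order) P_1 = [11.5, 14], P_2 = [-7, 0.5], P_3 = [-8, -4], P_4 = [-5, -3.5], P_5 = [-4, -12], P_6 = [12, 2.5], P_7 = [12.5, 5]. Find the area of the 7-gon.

Apply the shoelace (surveyor's) formula: 2A = Σ (x_i·y_{i+1} − x_{i+1}·y_i), indices taken mod 7.
P_1→P_2: (11.5)(0.5) − (-7)(14) = 103.75
P_2→P_3: (-7)(-4) − (-8)(0.5) = 32
P_3→P_4: (-8)(-3.5) − (-5)(-4) = 8
P_4→P_5: (-5)(-12) − (-4)(-3.5) = 46
P_5→P_6: (-4)(2.5) − (12)(-12) = 134
P_6→P_7: (12)(5) − (12.5)(2.5) = 28.75
P_7→P_1: (12.5)(14) − (11.5)(5) = 117.5
Σ = 470
Area = |Σ|/2 = 235.

235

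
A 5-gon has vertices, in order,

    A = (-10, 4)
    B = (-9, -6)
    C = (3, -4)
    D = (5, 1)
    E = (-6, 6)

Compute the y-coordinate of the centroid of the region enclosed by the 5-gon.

Apply the surveyor's formula. First the cross-terms c_i = x_i·y_{i+1} − x_{i+1}·y_i:
  96, 54, 23, 36, 36  ⇒  2A = 245, A = 122.5.
Then Σ (y_i + y_{i+1})·c_i = -189, so ȳ = -189 / (6·122.5) = -9/35.

-9/35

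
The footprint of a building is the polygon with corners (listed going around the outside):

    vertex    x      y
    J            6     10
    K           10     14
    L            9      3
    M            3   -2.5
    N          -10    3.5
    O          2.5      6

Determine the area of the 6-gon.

Cross-terms: -16, -96, -31.5, -14.5, -68.75, -11  ⇒  Σ = -237.75
Area = |Σ|/2 = 118.875.

118.875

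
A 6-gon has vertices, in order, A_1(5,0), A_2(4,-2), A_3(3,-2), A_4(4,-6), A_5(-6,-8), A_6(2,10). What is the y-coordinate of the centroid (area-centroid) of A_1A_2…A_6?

-59/69

Apply the shoelace (surveyor's) formula. First the cross-terms c_i = x_i·y_{i+1} − x_{i+1}·y_i:
  -10, -2, -10, -68, -44, -50  ⇒  2A = -184, A = -92.
Then Σ (y_i + y_{i+1})·c_i = 472, so ȳ = 472 / (6·(-92)) = -59/69.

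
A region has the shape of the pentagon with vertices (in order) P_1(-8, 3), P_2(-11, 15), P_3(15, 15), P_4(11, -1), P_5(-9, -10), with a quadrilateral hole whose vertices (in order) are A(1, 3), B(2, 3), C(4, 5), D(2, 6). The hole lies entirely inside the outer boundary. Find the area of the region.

437

Outer boundary:
Apply Gauss's area formula: 2A = Σ (x_i·y_{i+1} − x_{i+1}·y_i), indices taken mod 5.
Σ = (-87) + (-390) + (-180) + (-119) + (-107) = -883
Area = |Σ|/2 = 441.5.
Hole:
Σ = (-3) + (-2) + (14) + (0) = 9
Area = |Σ|/2 = 4.5.
Net area = 441.5 − 4.5 = 437.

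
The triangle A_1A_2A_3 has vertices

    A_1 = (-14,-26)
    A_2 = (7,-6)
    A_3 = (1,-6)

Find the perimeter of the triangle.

60

|A_1A_2| = √((21)² + (20)²) = √841 = 29
|A_2A_3| = √((-6)² + (0)²) = √36 = 6
|A_3A_1| = √((-15)² + (-20)²) = √625 = 25
Perimeter = 29 + 6 + 25 = 60.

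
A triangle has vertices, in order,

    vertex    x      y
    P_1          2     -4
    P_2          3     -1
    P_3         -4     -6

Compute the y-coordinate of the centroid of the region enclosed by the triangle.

Apply Gauss's area formula. First the cross-terms c_i = x_i·y_{i+1} − x_{i+1}·y_i:
  10, -22, 28  ⇒  2A = 16, A = 8.
Then Σ (y_i + y_{i+1})·c_i = -176, so ȳ = -176 / (6·8) = -11/3.

-11/3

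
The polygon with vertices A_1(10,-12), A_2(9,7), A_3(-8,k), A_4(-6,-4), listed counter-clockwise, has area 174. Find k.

-2

The doubled signed area Σ (x_i y_{i+1} − x_{i+1} y_i) is linear in k.
With k=0 it equals 378; the coefficient of k is 15 (from the two edges through A_3).
So 15·k + 378 = 2·174 = 348 ⇒ k = -2.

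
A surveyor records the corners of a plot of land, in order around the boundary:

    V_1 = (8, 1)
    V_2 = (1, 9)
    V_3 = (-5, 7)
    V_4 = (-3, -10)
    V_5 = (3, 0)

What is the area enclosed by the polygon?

113.5

Σ = (71) + (52) + (71) + (30) + (3) = 227
Area = |Σ|/2 = 113.5.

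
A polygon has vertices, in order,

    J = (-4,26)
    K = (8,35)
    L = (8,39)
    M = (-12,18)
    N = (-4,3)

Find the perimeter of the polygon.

88

|JK| = √((12)² + (9)²) = √225 = 15
|KL| = √((0)² + (4)²) = √16 = 4
|LM| = √((-20)² + (-21)²) = √841 = 29
|MN| = √((8)² + (-15)²) = √289 = 17
|NJ| = √((0)² + (23)²) = √529 = 23
Perimeter = 15 + 4 + 29 + 17 + 23 = 88.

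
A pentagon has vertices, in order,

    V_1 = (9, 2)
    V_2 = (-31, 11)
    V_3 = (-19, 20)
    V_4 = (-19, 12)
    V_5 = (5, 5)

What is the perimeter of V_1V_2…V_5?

|V_1V_2| = √((-40)² + (9)²) = √1681 = 41
|V_2V_3| = √((12)² + (9)²) = √225 = 15
|V_3V_4| = √((0)² + (-8)²) = √64 = 8
|V_4V_5| = √((24)² + (-7)²) = √625 = 25
|V_5V_1| = √((4)² + (-3)²) = √25 = 5
Perimeter = 41 + 15 + 8 + 25 + 5 = 94.

94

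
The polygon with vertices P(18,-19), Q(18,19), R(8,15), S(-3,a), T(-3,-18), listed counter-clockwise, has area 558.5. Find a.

The doubled signed area Σ (x_i y_{i+1} − x_{i+1} y_i) is linear in a.
With a=0 it equals 1282; the coefficient of a is 11 (from the two edges through S).
So 11·a + 1282 = 2·558.5 = 1117 ⇒ a = -15.

-15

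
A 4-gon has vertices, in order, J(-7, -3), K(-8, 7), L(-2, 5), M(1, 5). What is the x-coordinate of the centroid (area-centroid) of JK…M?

Apply Gauss's area formula. First the cross-terms c_i = x_i·y_{i+1} − x_{i+1}·y_i:
  -73, -26, -15, 32  ⇒  2A = -82, A = -41.
Then Σ (x_i + x_{i+1})·c_i = 1178, so x̄ = 1178 / (6·(-41)) = -589/123.

-589/123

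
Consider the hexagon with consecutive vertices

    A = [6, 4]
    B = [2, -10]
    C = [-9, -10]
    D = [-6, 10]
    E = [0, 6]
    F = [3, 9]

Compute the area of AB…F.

Apply the shoelace formula: 2A = Σ (x_i·y_{i+1} − x_{i+1}·y_i), indices taken mod 6.
A→B: (6)(-10) − (2)(4) = -68
B→C: (2)(-10) − (-9)(-10) = -110
C→D: (-9)(10) − (-6)(-10) = -150
D→E: (-6)(6) − (0)(10) = -36
E→F: (0)(9) − (3)(6) = -18
F→A: (3)(4) − (6)(9) = -42
Σ = -424
Area = |Σ|/2 = 212.

212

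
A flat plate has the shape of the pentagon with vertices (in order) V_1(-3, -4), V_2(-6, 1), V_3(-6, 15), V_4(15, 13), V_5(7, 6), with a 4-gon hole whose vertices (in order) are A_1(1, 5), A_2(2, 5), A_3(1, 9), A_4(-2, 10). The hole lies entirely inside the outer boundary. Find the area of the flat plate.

204.5

Outer boundary:
Σ = (-27) + (-84) + (-303) + (-1) + (-10) = -425
Area = |Σ|/2 = 212.5.
Hole:
Cross-terms: -5, 13, 28, -20  ⇒  Σ = 16
Area = |Σ|/2 = 8.
Net area = 212.5 − 8 = 204.5.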